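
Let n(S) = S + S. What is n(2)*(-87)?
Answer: -348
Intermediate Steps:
n(S) = 2*S
n(2)*(-87) = (2*2)*(-87) = 4*(-87) = -348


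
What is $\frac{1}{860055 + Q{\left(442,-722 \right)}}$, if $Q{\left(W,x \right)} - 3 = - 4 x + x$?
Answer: $\frac{1}{862224} \approx 1.1598 \cdot 10^{-6}$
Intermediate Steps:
$Q{\left(W,x \right)} = 3 - 3 x$ ($Q{\left(W,x \right)} = 3 + \left(- 4 x + x\right) = 3 - 3 x$)
$\frac{1}{860055 + Q{\left(442,-722 \right)}} = \frac{1}{860055 + \left(3 - -2166\right)} = \frac{1}{860055 + \left(3 + 2166\right)} = \frac{1}{860055 + 2169} = \frac{1}{862224}$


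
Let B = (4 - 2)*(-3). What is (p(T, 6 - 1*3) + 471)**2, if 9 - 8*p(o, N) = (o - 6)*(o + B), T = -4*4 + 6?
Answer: 12397441/64 ≈ 1.9371e+5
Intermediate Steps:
B = -6 (B = 2*(-3) = -6)
T = -10 (T = -16 + 6 = -10)
p(o, N) = 9/8 - (-6 + o)**2/8 (p(o, N) = 9/8 - (o - 6)*(o - 6)/8 = 9/8 - (-6 + o)*(-6 + o)/8 = 9/8 - (-6 + o)**2/8)
(p(T, 6 - 1*3) + 471)**2 = ((-27/8 - 1/8*(-10)**2 + (3/2)*(-10)) + 471)**2 = ((-27/8 - 1/8*100 - 15) + 471)**2 = ((-27/8 - 25/2 - 15) + 471)**2 = (-247/8 + 471)**2 = (3521/8)**2 = 12397441/64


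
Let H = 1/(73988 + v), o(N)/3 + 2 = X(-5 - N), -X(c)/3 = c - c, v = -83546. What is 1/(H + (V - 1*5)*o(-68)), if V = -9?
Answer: 9558/802871 ≈ 0.011905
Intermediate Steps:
X(c) = 0 (X(c) = -3*(c - c) = -3*0 = 0)
o(N) = -6 (o(N) = -6 + 3*0 = -6 + 0 = -6)
H = -1/9558 (H = 1/(73988 - 83546) = 1/(-9558) = -1/9558 ≈ -0.00010462)
1/(H + (V - 1*5)*o(-68)) = 1/(-1/9558 + (-9 - 1*5)*(-6)) = 1/(-1/9558 + (-9 - 5)*(-6)) = 1/(-1/9558 - 14*(-6)) = 1/(-1/9558 + 84) = 1/(802871/9558) = 9558/802871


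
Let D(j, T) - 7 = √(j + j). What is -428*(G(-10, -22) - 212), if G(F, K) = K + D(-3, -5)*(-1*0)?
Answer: 100152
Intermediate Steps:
D(j, T) = 7 + √2*√j (D(j, T) = 7 + √(j + j) = 7 + √(2*j) = 7 + √2*√j)
G(F, K) = K (G(F, K) = K + (7 + √2*√(-3))*(-1*0) = K + (7 + √2*(I*√3))*0 = K + (7 + I*√6)*0 = K + 0 = K)
-428*(G(-10, -22) - 212) = -428*(-22 - 212) = -428*(-234) = 100152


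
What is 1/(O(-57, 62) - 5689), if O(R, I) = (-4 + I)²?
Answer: -1/2325 ≈ -0.00043011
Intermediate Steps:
1/(O(-57, 62) - 5689) = 1/((-4 + 62)² - 5689) = 1/(58² - 5689) = 1/(3364 - 5689) = 1/(-2325) = -1/2325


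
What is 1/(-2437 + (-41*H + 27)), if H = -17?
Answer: -1/1713 ≈ -0.00058377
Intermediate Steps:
1/(-2437 + (-41*H + 27)) = 1/(-2437 + (-41*(-17) + 27)) = 1/(-2437 + (697 + 27)) = 1/(-2437 + 724) = 1/(-1713) = -1/1713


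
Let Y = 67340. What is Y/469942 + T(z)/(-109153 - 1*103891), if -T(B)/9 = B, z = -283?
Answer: 6574720343/50059161724 ≈ 0.13134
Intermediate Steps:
T(B) = -9*B
Y/469942 + T(z)/(-109153 - 1*103891) = 67340/469942 + (-9*(-283))/(-109153 - 1*103891) = 67340*(1/469942) + 2547/(-109153 - 103891) = 33670/234971 + 2547/(-213044) = 33670/234971 + 2547*(-1/213044) = 33670/234971 - 2547/213044 = 6574720343/50059161724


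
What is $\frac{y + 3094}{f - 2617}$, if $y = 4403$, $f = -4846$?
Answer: $- \frac{441}{439} \approx -1.0046$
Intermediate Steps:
$\frac{y + 3094}{f - 2617} = \frac{4403 + 3094}{-4846 - 2617} = \frac{7497}{-7463} = 7497 \left(- \frac{1}{7463}\right) = - \frac{441}{439}$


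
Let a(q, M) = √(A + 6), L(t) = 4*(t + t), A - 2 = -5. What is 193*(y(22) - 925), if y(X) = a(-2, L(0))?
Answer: -178525 + 193*√3 ≈ -1.7819e+5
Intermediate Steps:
A = -3 (A = 2 - 5 = -3)
L(t) = 8*t (L(t) = 4*(2*t) = 8*t)
a(q, M) = √3 (a(q, M) = √(-3 + 6) = √3)
y(X) = √3
193*(y(22) - 925) = 193*(√3 - 925) = 193*(-925 + √3) = -178525 + 193*√3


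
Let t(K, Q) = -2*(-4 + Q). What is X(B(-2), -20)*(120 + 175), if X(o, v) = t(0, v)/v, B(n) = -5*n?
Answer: -708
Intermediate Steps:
t(K, Q) = 8 - 2*Q
X(o, v) = (8 - 2*v)/v
X(B(-2), -20)*(120 + 175) = (-2 + 8/(-20))*(120 + 175) = (-2 + 8*(-1/20))*295 = (-2 - 2/5)*295 = -12/5*295 = -708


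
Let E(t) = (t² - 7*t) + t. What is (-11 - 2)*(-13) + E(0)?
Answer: 169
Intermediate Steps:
E(t) = t² - 6*t
(-11 - 2)*(-13) + E(0) = (-11 - 2)*(-13) + 0*(-6 + 0) = -13*(-13) + 0*(-6) = 169 + 0 = 169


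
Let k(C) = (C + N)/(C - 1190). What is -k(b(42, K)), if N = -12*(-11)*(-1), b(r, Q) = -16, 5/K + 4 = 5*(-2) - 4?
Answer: -74/603 ≈ -0.12272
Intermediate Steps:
K = -5/18 (K = 5/(-4 + (5*(-2) - 4)) = 5/(-4 + (-10 - 4)) = 5/(-4 - 14) = 5/(-18) = 5*(-1/18) = -5/18 ≈ -0.27778)
N = -132 (N = 132*(-1) = -132)
k(C) = (-132 + C)/(-1190 + C) (k(C) = (C - 132)/(C - 1190) = (-132 + C)/(-1190 + C))
-k(b(42, K)) = -(-132 - 16)/(-1190 - 16) = -(-148)/(-1206) = -(-1)*(-148)/1206 = -1*74/603 = -74/603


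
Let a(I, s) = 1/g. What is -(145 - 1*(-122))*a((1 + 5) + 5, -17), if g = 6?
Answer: -89/2 ≈ -44.500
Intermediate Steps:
a(I, s) = ⅙ (a(I, s) = 1/6 = ⅙)
-(145 - 1*(-122))*a((1 + 5) + 5, -17) = -(145 - 1*(-122))/6 = -(145 + 122)/6 = -267/6 = -1*89/2 = -89/2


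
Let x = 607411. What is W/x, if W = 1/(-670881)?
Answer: -1/407500499091 ≈ -2.4540e-12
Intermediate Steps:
W = -1/670881 ≈ -1.4906e-6
W/x = -1/670881/607411 = -1/670881*1/607411 = -1/407500499091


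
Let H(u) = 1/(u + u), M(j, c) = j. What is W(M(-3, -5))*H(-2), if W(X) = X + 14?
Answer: -11/4 ≈ -2.7500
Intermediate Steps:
H(u) = 1/(2*u)
W(X) = 14 + X
W(M(-3, -5))*H(-2) = (14 - 3)*((1/2)/(-2)) = 11*((1/2)*(-1/2)) = 11*(-1/4) = -11/4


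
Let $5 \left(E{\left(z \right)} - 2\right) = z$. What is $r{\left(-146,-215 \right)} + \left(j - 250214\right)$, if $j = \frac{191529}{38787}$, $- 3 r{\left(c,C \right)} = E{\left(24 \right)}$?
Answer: $- \frac{48524734031}{193935} \approx -2.5021 \cdot 10^{5}$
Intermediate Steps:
$E{\left(z \right)} = 2 + \frac{z}{5}$
$r{\left(c,C \right)} = - \frac{34}{15}$ ($r{\left(c,C \right)} = - \frac{2 + \frac{1}{5} \cdot 24}{3} = - \frac{2 + \frac{24}{5}}{3} = \left(- \frac{1}{3}\right) \frac{34}{5} = - \frac{34}{15}$)
$j = \frac{63843}{12929}$ ($j = 191529 \cdot \frac{1}{38787} = \frac{63843}{12929} \approx 4.938$)
$r{\left(-146,-215 \right)} + \left(j - 250214\right) = - \frac{34}{15} + \left(\frac{63843}{12929} - 250214\right) = - \frac{34}{15} - \frac{3234952963}{12929} = - \frac{48524734031}{193935}$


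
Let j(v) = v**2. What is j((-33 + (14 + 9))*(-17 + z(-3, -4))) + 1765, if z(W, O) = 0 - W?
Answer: 21365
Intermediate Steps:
z(W, O) = -W
j((-33 + (14 + 9))*(-17 + z(-3, -4))) + 1765 = ((-33 + (14 + 9))*(-17 - 1*(-3)))**2 + 1765 = ((-33 + 23)*(-17 + 3))**2 + 1765 = (-10*(-14))**2 + 1765 = 140**2 + 1765 = 19600 + 1765 = 21365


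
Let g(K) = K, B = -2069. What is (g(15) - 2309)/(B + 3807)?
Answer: -1147/869 ≈ -1.3199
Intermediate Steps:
(g(15) - 2309)/(B + 3807) = (15 - 2309)/(-2069 + 3807) = -2294/1738 = -2294*1/1738 = -1147/869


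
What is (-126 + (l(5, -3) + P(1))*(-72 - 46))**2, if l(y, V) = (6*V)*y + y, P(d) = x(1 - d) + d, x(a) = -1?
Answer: 98089216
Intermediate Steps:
P(d) = -1 + d
l(y, V) = y + 6*V*y (l(y, V) = 6*V*y + y = y + 6*V*y)
(-126 + (l(5, -3) + P(1))*(-72 - 46))**2 = (-126 + (5*(1 + 6*(-3)) + (-1 + 1))*(-72 - 46))**2 = (-126 + (5*(1 - 18) + 0)*(-118))**2 = (-126 + (5*(-17) + 0)*(-118))**2 = (-126 + (-85 + 0)*(-118))**2 = (-126 - 85*(-118))**2 = (-126 + 10030)**2 = 9904**2 = 98089216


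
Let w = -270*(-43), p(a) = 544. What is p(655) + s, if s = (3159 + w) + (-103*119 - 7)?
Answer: 3049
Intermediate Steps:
w = 11610
s = 2505 (s = (3159 + 11610) + (-103*119 - 7) = 14769 + (-12257 - 7) = 14769 - 12264 = 2505)
p(655) + s = 544 + 2505 = 3049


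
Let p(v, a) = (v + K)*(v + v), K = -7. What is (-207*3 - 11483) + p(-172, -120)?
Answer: 49472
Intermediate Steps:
p(v, a) = 2*v*(-7 + v) (p(v, a) = (v - 7)*(v + v) = (-7 + v)*(2*v) = 2*v*(-7 + v))
(-207*3 - 11483) + p(-172, -120) = (-207*3 - 11483) + 2*(-172)*(-7 - 172) = (-621 - 11483) + 2*(-172)*(-179) = -12104 + 61576 = 49472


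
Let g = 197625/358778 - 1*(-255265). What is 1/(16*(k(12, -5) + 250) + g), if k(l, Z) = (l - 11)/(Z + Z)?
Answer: 1793890/465091008751 ≈ 3.8571e-6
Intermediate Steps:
k(l, Z) = (-11 + l)/(2*Z) (k(l, Z) = (-11 + l)/((2*Z)) = (-11 + l)*(1/(2*Z)) = (-11 + l)/(2*Z))
g = 91583663795/358778 (g = 197625*(1/358778) + 255265 = 197625/358778 + 255265 = 91583663795/358778 ≈ 2.5527e+5)
1/(16*(k(12, -5) + 250) + g) = 1/(16*((1/2)*(-11 + 12)/(-5) + 250) + 91583663795/358778) = 1/(16*((1/2)*(-1/5)*1 + 250) + 91583663795/358778) = 1/(16*(-1/10 + 250) + 91583663795/358778) = 1/(16*(2499/10) + 91583663795/358778) = 1/(19992/5 + 91583663795/358778) = 1/(465091008751/1793890) = 1793890/465091008751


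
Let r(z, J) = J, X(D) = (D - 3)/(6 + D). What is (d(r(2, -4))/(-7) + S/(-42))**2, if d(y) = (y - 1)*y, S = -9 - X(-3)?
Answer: 12769/1764 ≈ 7.2387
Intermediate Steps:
X(D) = (-3 + D)/(6 + D)
S = -7 (S = -9 - (-3 - 3)/(6 - 3) = -9 - (-6)/3 = -9 - 1*(-2) = -9 + 2 = -7)
d(y) = y*(-1 + y) (d(y) = (-1 + y)*y = y*(-1 + y))
(d(r(2, -4))/(-7) + S/(-42))**2 = (-4*(-1 - 4)/(-7) - 7/(-42))**2 = (-4*(-5)*(-1/7) - 7*(-1/42))**2 = (20*(-1/7) + 1/6)**2 = (-20/7 + 1/6)**2 = (-113/42)**2 = 12769/1764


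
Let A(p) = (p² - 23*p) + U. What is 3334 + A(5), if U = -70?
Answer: 3174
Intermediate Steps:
A(p) = -70 + p² - 23*p (A(p) = (p² - 23*p) - 70 = -70 + p² - 23*p)
3334 + A(5) = 3334 + (-70 + 5² - 23*5) = 3334 + (-70 + 25 - 115) = 3334 - 160 = 3174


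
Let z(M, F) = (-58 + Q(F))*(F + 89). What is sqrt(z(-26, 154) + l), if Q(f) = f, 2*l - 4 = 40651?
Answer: sqrt(174622)/2 ≈ 208.94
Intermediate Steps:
l = 40655/2 (l = 2 + (1/2)*40651 = 2 + 40651/2 = 40655/2 ≈ 20328.)
z(M, F) = (-58 + F)*(89 + F) (z(M, F) = (-58 + F)*(F + 89) = (-58 + F)*(89 + F))
sqrt(z(-26, 154) + l) = sqrt((-5162 + 154**2 + 31*154) + 40655/2) = sqrt((-5162 + 23716 + 4774) + 40655/2) = sqrt(23328 + 40655/2) = sqrt(87311/2) = sqrt(174622)/2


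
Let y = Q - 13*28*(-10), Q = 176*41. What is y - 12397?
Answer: -1541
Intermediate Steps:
Q = 7216
y = 10856 (y = 7216 - 13*28*(-10) = 7216 - 364*(-10) = 7216 - 1*(-3640) = 7216 + 3640 = 10856)
y - 12397 = 10856 - 12397 = -1541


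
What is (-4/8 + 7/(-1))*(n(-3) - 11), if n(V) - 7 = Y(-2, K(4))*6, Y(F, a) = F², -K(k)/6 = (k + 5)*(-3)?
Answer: -150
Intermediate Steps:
K(k) = 90 + 18*k (K(k) = -6*(k + 5)*(-3) = -6*(5 + k)*(-3) = -6*(-15 - 3*k) = 90 + 18*k)
n(V) = 31 (n(V) = 7 + (-2)²*6 = 7 + 4*6 = 7 + 24 = 31)
(-4/8 + 7/(-1))*(n(-3) - 11) = (-4/8 + 7/(-1))*(31 - 11) = (-4*⅛ + 7*(-1))*20 = (-½ - 7)*20 = -15/2*20 = -150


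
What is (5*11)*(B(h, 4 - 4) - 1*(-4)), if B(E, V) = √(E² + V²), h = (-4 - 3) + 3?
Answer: 440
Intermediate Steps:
h = -4 (h = -7 + 3 = -4)
(5*11)*(B(h, 4 - 4) - 1*(-4)) = (5*11)*(√((-4)² + (4 - 4)²) - 1*(-4)) = 55*(√(16 + 0²) + 4) = 55*(√(16 + 0) + 4) = 55*(√16 + 4) = 55*(4 + 4) = 55*8 = 440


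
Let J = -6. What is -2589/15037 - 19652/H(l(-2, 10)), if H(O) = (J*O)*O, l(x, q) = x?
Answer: 73861247/90222 ≈ 818.66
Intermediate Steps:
H(O) = -6*O² (H(O) = (-6*O)*O = -6*O²)
-2589/15037 - 19652/H(l(-2, 10)) = -2589/15037 - 19652/((-6*(-2)²)) = -2589*1/15037 - 19652/((-6*4)) = -2589/15037 - 19652/(-24) = -2589/15037 - 19652*(-1/24) = -2589/15037 + 4913/6 = 73861247/90222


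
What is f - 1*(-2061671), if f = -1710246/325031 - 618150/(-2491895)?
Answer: 47709491115398125/23141232107 ≈ 2.0617e+6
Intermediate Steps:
f = -116023872672/23141232107 (f = -1710246*1/325031 - 618150*(-1/2491895) = -1710246/325031 + 123630/498379 = -116023872672/23141232107 ≈ -5.0137)
f - 1*(-2061671) = -116023872672/23141232107 - 1*(-2061671) = -116023872672/23141232107 + 2061671 = 47709491115398125/23141232107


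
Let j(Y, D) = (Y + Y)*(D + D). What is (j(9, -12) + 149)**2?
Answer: 80089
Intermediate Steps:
j(Y, D) = 4*D*Y (j(Y, D) = (2*Y)*(2*D) = 4*D*Y)
(j(9, -12) + 149)**2 = (4*(-12)*9 + 149)**2 = (-432 + 149)**2 = (-283)**2 = 80089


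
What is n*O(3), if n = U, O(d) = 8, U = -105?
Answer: -840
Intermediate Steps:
n = -105
n*O(3) = -105*8 = -840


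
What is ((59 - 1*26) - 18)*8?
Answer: 120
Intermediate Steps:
((59 - 1*26) - 18)*8 = ((59 - 26) - 18)*8 = (33 - 18)*8 = 15*8 = 120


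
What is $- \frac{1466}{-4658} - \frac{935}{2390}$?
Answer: $- \frac{85149}{1113262} \approx -0.076486$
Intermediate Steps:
$- \frac{1466}{-4658} - \frac{935}{2390} = \left(-1466\right) \left(- \frac{1}{4658}\right) - \frac{187}{478} = \frac{733}{2329} - \frac{187}{478} = - \frac{85149}{1113262}$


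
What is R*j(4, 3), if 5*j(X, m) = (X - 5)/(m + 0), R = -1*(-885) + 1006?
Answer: -1891/15 ≈ -126.07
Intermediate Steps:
R = 1891 (R = 885 + 1006 = 1891)
j(X, m) = (-5 + X)/(5*m) (j(X, m) = ((X - 5)/(m + 0))/5 = ((-5 + X)/m)/5 = (-5 + X)/(5*m))
R*j(4, 3) = 1891*((⅕)*(-5 + 4)/3) = 1891*((⅕)*(⅓)*(-1)) = 1891*(-1/15) = -1891/15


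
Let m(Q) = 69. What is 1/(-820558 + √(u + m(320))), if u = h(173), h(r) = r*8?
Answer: -820558/673315429911 - √1453/673315429911 ≈ -1.2187e-6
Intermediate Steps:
h(r) = 8*r
u = 1384 (u = 8*173 = 1384)
1/(-820558 + √(u + m(320))) = 1/(-820558 + √(1384 + 69)) = 1/(-820558 + √1453)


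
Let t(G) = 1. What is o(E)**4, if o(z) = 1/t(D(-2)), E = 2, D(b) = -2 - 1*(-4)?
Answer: 1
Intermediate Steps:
D(b) = 2 (D(b) = -2 + 4 = 2)
o(z) = 1 (o(z) = 1/1 = 1)
o(E)**4 = 1**4 = 1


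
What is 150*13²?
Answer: 25350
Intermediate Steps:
150*13² = 150*169 = 25350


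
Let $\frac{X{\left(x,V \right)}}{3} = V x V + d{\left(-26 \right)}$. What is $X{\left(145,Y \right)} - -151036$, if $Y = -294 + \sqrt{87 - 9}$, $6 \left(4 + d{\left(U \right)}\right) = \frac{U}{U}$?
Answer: $\frac{75569229}{2} - 255780 \sqrt{78} \approx 3.5526 \cdot 10^{7}$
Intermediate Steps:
$d{\left(U \right)} = - \frac{23}{6}$ ($d{\left(U \right)} = -4 + \frac{U \frac{1}{U}}{6} = -4 + \frac{1}{6} \cdot 1 = -4 + \frac{1}{6} = - \frac{23}{6}$)
$Y = -294 + \sqrt{78} \approx -285.17$
$X{\left(x,V \right)} = - \frac{23}{2} + 3 x V^{2}$ ($X{\left(x,V \right)} = 3 \left(V x V - \frac{23}{6}\right) = 3 \left(x V^{2} - \frac{23}{6}\right) = 3 \left(- \frac{23}{6} + x V^{2}\right) = - \frac{23}{2} + 3 x V^{2}$)
$X{\left(145,Y \right)} - -151036 = \left(- \frac{23}{2} + 3 \cdot 145 \left(-294 + \sqrt{78}\right)^{2}\right) - -151036 = \left(- \frac{23}{2} + 435 \left(-294 + \sqrt{78}\right)^{2}\right) + 151036 = \frac{302049}{2} + 435 \left(-294 + \sqrt{78}\right)^{2}$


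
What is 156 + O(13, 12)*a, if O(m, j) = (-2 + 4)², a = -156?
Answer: -468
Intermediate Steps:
O(m, j) = 4 (O(m, j) = 2² = 4)
156 + O(13, 12)*a = 156 + 4*(-156) = 156 - 624 = -468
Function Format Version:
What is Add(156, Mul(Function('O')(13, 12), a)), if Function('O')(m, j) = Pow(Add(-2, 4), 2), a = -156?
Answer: -468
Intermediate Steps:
Function('O')(m, j) = 4 (Function('O')(m, j) = Pow(2, 2) = 4)
Add(156, Mul(Function('O')(13, 12), a)) = Add(156, Mul(4, -156)) = Add(156, -624) = -468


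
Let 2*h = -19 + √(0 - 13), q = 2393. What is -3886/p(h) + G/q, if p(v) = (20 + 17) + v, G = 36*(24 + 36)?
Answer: -508174850/3634967 + 3886*I*√13/1519 ≈ -139.8 + 9.2239*I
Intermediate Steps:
h = -19/2 + I*√13/2 (h = (-19 + √(0 - 13))/2 = (-19 + √(-13))/2 = (-19 + I*√13)/2 = -19/2 + I*√13/2 ≈ -9.5 + 1.8028*I)
G = 2160 (G = 36*60 = 2160)
p(v) = 37 + v
-3886/p(h) + G/q = -3886/(37 + (-19/2 + I*√13/2)) + 2160/2393 = -3886/(55/2 + I*√13/2) + 2160*(1/2393) = -3886/(55/2 + I*√13/2) + 2160/2393 = 2160/2393 - 3886/(55/2 + I*√13/2)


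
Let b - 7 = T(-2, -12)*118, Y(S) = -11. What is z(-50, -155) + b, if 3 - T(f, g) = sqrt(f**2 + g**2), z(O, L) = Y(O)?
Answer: 350 - 236*sqrt(37) ≈ -1085.5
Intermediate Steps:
z(O, L) = -11
T(f, g) = 3 - sqrt(f**2 + g**2)
b = 361 - 236*sqrt(37) (b = 7 + (3 - sqrt((-2)**2 + (-12)**2))*118 = 7 + (3 - sqrt(4 + 144))*118 = 7 + (3 - sqrt(148))*118 = 7 + (3 - 2*sqrt(37))*118 = 7 + (354 - 236*sqrt(37)) = 361 - 236*sqrt(37) ≈ -1074.5)
z(-50, -155) + b = -11 + (361 - 236*sqrt(37)) = 350 - 236*sqrt(37)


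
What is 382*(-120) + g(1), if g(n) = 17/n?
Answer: -45823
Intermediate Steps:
382*(-120) + g(1) = 382*(-120) + 17/1 = -45840 + 17*1 = -45840 + 17 = -45823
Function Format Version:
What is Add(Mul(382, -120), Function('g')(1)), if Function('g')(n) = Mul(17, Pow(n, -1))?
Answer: -45823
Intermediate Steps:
Add(Mul(382, -120), Function('g')(1)) = Add(Mul(382, -120), Mul(17, Pow(1, -1))) = Add(-45840, Mul(17, 1)) = Add(-45840, 17) = -45823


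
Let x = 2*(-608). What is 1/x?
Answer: -1/1216 ≈ -0.00082237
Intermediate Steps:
x = -1216
1/x = 1/(-1216) = -1/1216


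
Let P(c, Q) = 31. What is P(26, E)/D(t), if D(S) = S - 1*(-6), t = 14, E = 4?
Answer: 31/20 ≈ 1.5500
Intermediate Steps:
D(S) = 6 + S (D(S) = S + 6 = 6 + S)
P(26, E)/D(t) = 31/(6 + 14) = 31/20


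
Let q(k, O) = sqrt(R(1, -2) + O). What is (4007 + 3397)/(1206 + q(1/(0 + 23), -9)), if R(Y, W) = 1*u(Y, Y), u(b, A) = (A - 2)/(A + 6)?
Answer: 15626142/2545279 - 14808*I*sqrt(7)/2545279 ≈ 6.1393 - 0.015393*I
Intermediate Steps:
u(b, A) = (-2 + A)/(6 + A)
R(Y, W) = (-2 + Y)/(6 + Y) (R(Y, W) = 1*((-2 + Y)/(6 + Y)) = (-2 + Y)/(6 + Y))
q(k, O) = sqrt(-1/7 + O) (q(k, O) = sqrt((-2 + 1)/(6 + 1) + O) = sqrt(-1/7 + O))
(4007 + 3397)/(1206 + q(1/(0 + 23), -9)) = (4007 + 3397)/(1206 + sqrt(-7 + 49*(-9))/7) = 7404/(1206 + sqrt(-7 - 441)/7) = 7404/(1206 + sqrt(-448)/7) = 7404/(1206 + (8*I*sqrt(7))/7) = 7404/(1206 + 8*I*sqrt(7)/7)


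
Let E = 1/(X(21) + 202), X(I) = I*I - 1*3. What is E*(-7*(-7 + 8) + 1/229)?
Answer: -801/73280 ≈ -0.010931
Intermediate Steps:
X(I) = -3 + I² (X(I) = I² - 3 = -3 + I²)
E = 1/640 (E = 1/((-3 + 21²) + 202) = 1/((-3 + 441) + 202) = 1/(438 + 202) = 1/640 ≈ 0.0015625)
E*(-7*(-7 + 8) + 1/229) = (-7*(-7 + 8) + 1/229)/640 = (-7*1 + 1/229)/640 = (-7 + 1/229)/640 = (1/640)*(-1602/229) = -801/73280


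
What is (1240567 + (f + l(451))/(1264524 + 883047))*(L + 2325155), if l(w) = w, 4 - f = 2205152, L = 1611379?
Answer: 1165303076933051560/238619 ≈ 4.8835e+12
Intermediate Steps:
f = -2205148 (f = 4 - 1*2205152 = 4 - 2205152 = -2205148)
(1240567 + (f + l(451))/(1264524 + 883047))*(L + 2325155) = (1240567 + (-2205148 + 451)/(1264524 + 883047))*(1611379 + 2325155) = (1240567 - 2204697/2147571)*3936534 = (1240567 - 2204697*1/2147571)*3936534 = (1240567 - 734899/715857)*3936534 = (888067836020/715857)*3936534 = 1165303076933051560/238619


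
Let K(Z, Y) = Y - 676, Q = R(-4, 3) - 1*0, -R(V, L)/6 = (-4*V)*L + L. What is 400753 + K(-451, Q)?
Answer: 399771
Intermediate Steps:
R(V, L) = -6*L + 24*L*V (R(V, L) = -6*((-4*V)*L + L) = -6*(-4*L*V + L) = -6*(L - 4*L*V) = -6*L + 24*L*V)
Q = -306 (Q = 6*3*(-1 + 4*(-4)) - 1*0 = 6*3*(-1 - 16) + 0 = 6*3*(-17) + 0 = -306 + 0 = -306)
K(Z, Y) = -676 + Y
400753 + K(-451, Q) = 400753 + (-676 - 306) = 400753 - 982 = 399771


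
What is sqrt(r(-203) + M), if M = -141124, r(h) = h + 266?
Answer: I*sqrt(141061) ≈ 375.58*I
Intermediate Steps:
r(h) = 266 + h
sqrt(r(-203) + M) = sqrt((266 - 203) - 141124) = sqrt(63 - 141124) = sqrt(-141061) = I*sqrt(141061)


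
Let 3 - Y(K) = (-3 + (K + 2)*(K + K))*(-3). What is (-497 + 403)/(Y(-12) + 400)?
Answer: -47/557 ≈ -0.084381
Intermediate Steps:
Y(K) = -6 + 6*K*(2 + K) (Y(K) = 3 - (-3 + (K + 2)*(K + K))*(-3) = 3 - (-3 + (2 + K)*(2*K))*(-3) = 3 - (-3 + 2*K*(2 + K))*(-3) = 3 - (9 - 6*K*(2 + K)) = 3 + (-9 + 6*K*(2 + K)) = -6 + 6*K*(2 + K))
(-497 + 403)/(Y(-12) + 400) = (-497 + 403)/((-6 + 6*(-12)² + 12*(-12)) + 400) = -94/((-6 + 6*144 - 144) + 400) = -94/((-6 + 864 - 144) + 400) = -94/(714 + 400) = -94/1114 = -94*1/1114 = -47/557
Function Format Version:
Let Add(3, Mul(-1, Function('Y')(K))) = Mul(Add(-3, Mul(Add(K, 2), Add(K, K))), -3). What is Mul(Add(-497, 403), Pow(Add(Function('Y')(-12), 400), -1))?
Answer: Rational(-47, 557) ≈ -0.084381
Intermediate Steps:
Function('Y')(K) = Add(-6, Mul(6, K, Add(2, K))) (Function('Y')(K) = Add(3, Mul(-1, Mul(Add(-3, Mul(Add(K, 2), Add(K, K))), -3))) = Add(3, Mul(-1, Mul(Add(-3, Mul(Add(2, K), Mul(2, K))), -3))) = Add(3, Mul(-1, Mul(Add(-3, Mul(2, K, Add(2, K))), -3))) = Add(3, Mul(-1, Add(9, Mul(-6, K, Add(2, K))))) = Add(3, Add(-9, Mul(6, K, Add(2, K)))) = Add(-6, Mul(6, K, Add(2, K))))
Mul(Add(-497, 403), Pow(Add(Function('Y')(-12), 400), -1)) = Mul(Add(-497, 403), Pow(Add(Add(-6, Mul(6, Pow(-12, 2)), Mul(12, -12)), 400), -1)) = Mul(-94, Pow(Add(Add(-6, Mul(6, 144), -144), 400), -1)) = Mul(-94, Pow(Add(Add(-6, 864, -144), 400), -1)) = Mul(-94, Pow(Add(714, 400), -1)) = Mul(-94, Pow(1114, -1)) = Mul(-94, Rational(1, 1114)) = Rational(-47, 557)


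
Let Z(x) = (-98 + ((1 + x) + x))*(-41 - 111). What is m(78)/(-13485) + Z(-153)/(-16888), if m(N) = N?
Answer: -34473101/9488945 ≈ -3.6330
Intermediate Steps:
Z(x) = 14744 - 304*x (Z(x) = (-98 + (1 + 2*x))*(-152) = (-97 + 2*x)*(-152) = 14744 - 304*x)
m(78)/(-13485) + Z(-153)/(-16888) = 78/(-13485) + (14744 - 304*(-153))/(-16888) = 78*(-1/13485) + (14744 + 46512)*(-1/16888) = -26/4495 + 61256*(-1/16888) = -26/4495 - 7657/2111 = -34473101/9488945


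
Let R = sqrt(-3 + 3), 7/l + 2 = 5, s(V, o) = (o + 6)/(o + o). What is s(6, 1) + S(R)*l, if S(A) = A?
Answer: 7/2 ≈ 3.5000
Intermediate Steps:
s(V, o) = (6 + o)/(2*o) (s(V, o) = (6 + o)/((2*o)) = (6 + o)*(1/(2*o)) = (6 + o)/(2*o))
l = 7/3 (l = 7/(-2 + 5) = 7/3 ≈ 2.3333)
R = 0 (R = sqrt(0) = 0)
s(6, 1) + S(R)*l = (1/2)*(6 + 1)/1 + 0*(7/3) = (1/2)*1*7 + 0 = 7/2 + 0 = 7/2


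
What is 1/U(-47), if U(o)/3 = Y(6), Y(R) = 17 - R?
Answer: 1/33 ≈ 0.030303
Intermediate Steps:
U(o) = 33 (U(o) = 3*(17 - 1*6) = 3*(17 - 6) = 3*11 = 33)
1/U(-47) = 1/33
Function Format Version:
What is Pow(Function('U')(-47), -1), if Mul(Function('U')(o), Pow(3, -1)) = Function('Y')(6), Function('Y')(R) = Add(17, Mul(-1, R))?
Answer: Rational(1, 33) ≈ 0.030303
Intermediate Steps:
Function('U')(o) = 33 (Function('U')(o) = Mul(3, Add(17, Mul(-1, 6))) = Mul(3, Add(17, -6)) = Mul(3, 11) = 33)
Pow(Function('U')(-47), -1) = Pow(33, -1) = Rational(1, 33)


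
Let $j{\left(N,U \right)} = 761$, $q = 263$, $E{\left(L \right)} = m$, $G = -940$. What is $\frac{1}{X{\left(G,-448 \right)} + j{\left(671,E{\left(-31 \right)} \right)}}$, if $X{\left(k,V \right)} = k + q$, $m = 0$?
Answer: $\frac{1}{84} \approx 0.011905$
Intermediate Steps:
$E{\left(L \right)} = 0$
$X{\left(k,V \right)} = 263 + k$ ($X{\left(k,V \right)} = k + 263 = 263 + k$)
$\frac{1}{X{\left(G,-448 \right)} + j{\left(671,E{\left(-31 \right)} \right)}} = \frac{1}{\left(263 - 940\right) + 761} = \frac{1}{-677 + 761} = \frac{1}{84}$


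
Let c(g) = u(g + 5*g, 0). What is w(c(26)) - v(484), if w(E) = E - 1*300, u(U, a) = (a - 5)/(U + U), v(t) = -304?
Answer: 1243/312 ≈ 3.9840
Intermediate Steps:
u(U, a) = (-5 + a)/(2*U) (u(U, a) = (-5 + a)/((2*U)) = (-5 + a)*(1/(2*U)) = (-5 + a)/(2*U))
c(g) = -5/(12*g) (c(g) = (-5 + 0)/(2*(g + 5*g)) = (½)*(-5)/(6*g) = (½)*(1/(6*g))*(-5) = -5/(12*g))
w(E) = -300 + E (w(E) = E - 300 = -300 + E)
w(c(26)) - v(484) = (-300 - 5/12/26) - 1*(-304) = (-300 - 5/12*1/26) + 304 = (-300 - 5/312) + 304 = -93605/312 + 304 = 1243/312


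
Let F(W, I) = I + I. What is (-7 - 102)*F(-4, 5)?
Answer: -1090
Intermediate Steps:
F(W, I) = 2*I
(-7 - 102)*F(-4, 5) = (-7 - 102)*(2*5) = -109*10 = -1090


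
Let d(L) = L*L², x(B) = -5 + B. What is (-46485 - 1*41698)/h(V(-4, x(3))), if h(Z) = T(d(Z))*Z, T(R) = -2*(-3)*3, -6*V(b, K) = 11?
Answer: 88183/33 ≈ 2672.2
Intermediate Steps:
V(b, K) = -11/6 (V(b, K) = -⅙*11 = -11/6)
d(L) = L³
T(R) = 18 (T(R) = 6*3 = 18)
h(Z) = 18*Z
(-46485 - 1*41698)/h(V(-4, x(3))) = (-46485 - 1*41698)/((18*(-11/6))) = (-46485 - 41698)/(-33) = -88183*(-1/33) = 88183/33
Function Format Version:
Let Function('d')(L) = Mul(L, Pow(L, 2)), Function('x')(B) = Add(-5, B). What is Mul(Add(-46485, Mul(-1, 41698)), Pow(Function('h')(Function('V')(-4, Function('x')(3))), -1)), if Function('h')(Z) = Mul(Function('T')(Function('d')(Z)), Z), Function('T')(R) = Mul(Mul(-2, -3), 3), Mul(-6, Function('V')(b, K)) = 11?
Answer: Rational(88183, 33) ≈ 2672.2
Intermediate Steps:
Function('V')(b, K) = Rational(-11, 6) (Function('V')(b, K) = Mul(Rational(-1, 6), 11) = Rational(-11, 6))
Function('d')(L) = Pow(L, 3)
Function('T')(R) = 18 (Function('T')(R) = Mul(6, 3) = 18)
Function('h')(Z) = Mul(18, Z)
Mul(Add(-46485, Mul(-1, 41698)), Pow(Function('h')(Function('V')(-4, Function('x')(3))), -1)) = Mul(Add(-46485, Mul(-1, 41698)), Pow(Mul(18, Rational(-11, 6)), -1)) = Mul(Add(-46485, -41698), Pow(-33, -1)) = Mul(-88183, Rational(-1, 33)) = Rational(88183, 33)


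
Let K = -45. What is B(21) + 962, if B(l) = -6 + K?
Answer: 911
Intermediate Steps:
B(l) = -51 (B(l) = -6 - 45 = -51)
B(21) + 962 = -51 + 962 = 911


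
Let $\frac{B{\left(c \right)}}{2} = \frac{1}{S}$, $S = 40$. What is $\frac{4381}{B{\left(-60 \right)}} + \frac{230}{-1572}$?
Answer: $\frac{68869205}{786} \approx 87620.0$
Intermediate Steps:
$B{\left(c \right)} = \frac{1}{20}$ ($B{\left(c \right)} = \frac{2}{40} = 2 \cdot \frac{1}{40} = \frac{1}{20}$)
$\frac{4381}{B{\left(-60 \right)}} + \frac{230}{-1572} = 4381 \frac{1}{\frac{1}{20}} + \frac{230}{-1572} = 4381 \cdot 20 + 230 \left(- \frac{1}{1572}\right) = 87620 - \frac{115}{786} = \frac{68869205}{786}$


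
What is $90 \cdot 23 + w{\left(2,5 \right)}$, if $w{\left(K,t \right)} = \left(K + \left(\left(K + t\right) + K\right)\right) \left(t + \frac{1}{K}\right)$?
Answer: $\frac{4261}{2} \approx 2130.5$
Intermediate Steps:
$w{\left(K,t \right)} = \left(t + \frac{1}{K}\right) \left(t + 3 K\right)$ ($w{\left(K,t \right)} = \left(K + \left(t + 2 K\right)\right) \left(t + \frac{1}{K}\right) = \left(t + 3 K\right) \left(t + \frac{1}{K}\right) = \left(t + \frac{1}{K}\right) \left(t + 3 K\right)$)
$90 \cdot 23 + w{\left(2,5 \right)} = 90 \cdot 23 + \left(3 + 5^{2} + \frac{5}{2} + 3 \cdot 2 \cdot 5\right) = 2070 + \left(3 + 25 + 5 \cdot \frac{1}{2} + 30\right) = 2070 + \left(3 + 25 + \frac{5}{2} + 30\right) = 2070 + \frac{121}{2} = \frac{4261}{2}$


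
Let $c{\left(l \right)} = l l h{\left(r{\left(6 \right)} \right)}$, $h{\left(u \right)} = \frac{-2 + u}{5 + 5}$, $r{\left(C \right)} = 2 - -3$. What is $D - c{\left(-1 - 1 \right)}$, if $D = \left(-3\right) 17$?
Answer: $- \frac{261}{5} \approx -52.2$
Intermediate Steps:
$D = -51$
$r{\left(C \right)} = 5$ ($r{\left(C \right)} = 2 + 3 = 5$)
$h{\left(u \right)} = - \frac{1}{5} + \frac{u}{10}$ ($h{\left(u \right)} = \frac{-2 + u}{10} = \left(-2 + u\right) \frac{1}{10} = - \frac{1}{5} + \frac{u}{10}$)
$c{\left(l \right)} = \frac{3 l^{2}}{10}$ ($c{\left(l \right)} = l l \left(- \frac{1}{5} + \frac{1}{10} \cdot 5\right) = l^{2} \left(- \frac{1}{5} + \frac{1}{2}\right) = l^{2} \cdot \frac{3}{10} = \frac{3 l^{2}}{10}$)
$D - c{\left(-1 - 1 \right)} = -51 - \frac{3 \left(-1 - 1\right)^{2}}{10} = -51 - \frac{3 \left(-2\right)^{2}}{10} = -51 - \frac{3}{10} \cdot 4 = -51 - \frac{6}{5} = - \frac{261}{5}$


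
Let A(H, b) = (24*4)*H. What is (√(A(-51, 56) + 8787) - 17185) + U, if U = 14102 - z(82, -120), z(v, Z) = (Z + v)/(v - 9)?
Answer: -225021/73 + √3891 ≈ -3020.1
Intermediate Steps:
z(v, Z) = (Z + v)/(-9 + v)
A(H, b) = 96*H
U = 1029484/73 (U = 14102 - (-120 + 82)/(-9 + 82) = 14102 - (-38)/73 = 14102 - 1*(-38/73) = 14102 + 38/73 = 1029484/73 ≈ 14103.)
(√(A(-51, 56) + 8787) - 17185) + U = (√(96*(-51) + 8787) - 17185) + 1029484/73 = (√(-4896 + 8787) - 17185) + 1029484/73 = (√3891 - 17185) + 1029484/73 = (-17185 + √3891) + 1029484/73 = -225021/73 + √3891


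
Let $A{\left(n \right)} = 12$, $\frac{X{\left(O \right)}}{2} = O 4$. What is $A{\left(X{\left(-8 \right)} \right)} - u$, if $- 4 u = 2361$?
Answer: $\frac{2409}{4} \approx 602.25$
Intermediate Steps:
$X{\left(O \right)} = 8 O$ ($X{\left(O \right)} = 2 O 4 = 2 \cdot 4 O = 8 O$)
$u = - \frac{2361}{4}$ ($u = \left(- \frac{1}{4}\right) 2361 = - \frac{2361}{4} \approx -590.25$)
$A{\left(X{\left(-8 \right)} \right)} - u = 12 - - \frac{2361}{4} = 12 + \frac{2361}{4} = \frac{2409}{4}$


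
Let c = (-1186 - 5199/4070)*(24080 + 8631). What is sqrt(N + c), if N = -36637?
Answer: I*sqrt(643938421176930)/4070 ≈ 6234.9*I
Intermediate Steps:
c = -158066715709/4070 (c = (-1186 - 5199*1/4070)*32711 = (-1186 - 5199/4070)*32711 = -4832219/4070*32711 = -158066715709/4070 ≈ -3.8837e+7)
sqrt(N + c) = sqrt(-36637 - 158066715709/4070) = sqrt(-158215828299/4070) = I*sqrt(643938421176930)/4070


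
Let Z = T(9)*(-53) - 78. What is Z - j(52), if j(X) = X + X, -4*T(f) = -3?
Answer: -887/4 ≈ -221.75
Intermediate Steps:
T(f) = ¾ (T(f) = -¼*(-3) = ¾)
j(X) = 2*X
Z = -471/4 (Z = (¾)*(-53) - 78 = -159/4 - 78 = -471/4 ≈ -117.75)
Z - j(52) = -471/4 - 2*52 = -471/4 - 1*104 = -471/4 - 104 = -887/4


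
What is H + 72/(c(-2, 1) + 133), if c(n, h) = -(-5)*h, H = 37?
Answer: 863/23 ≈ 37.522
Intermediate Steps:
c(n, h) = 5*h
H + 72/(c(-2, 1) + 133) = 37 + 72/(5*1 + 133) = 37 + 72/(5 + 133) = 37 + 72/138 = 37 + 72*(1/138) = 37 + 12/23 = 863/23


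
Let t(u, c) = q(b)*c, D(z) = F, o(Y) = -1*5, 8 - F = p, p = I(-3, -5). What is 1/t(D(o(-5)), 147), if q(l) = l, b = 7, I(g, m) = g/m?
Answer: 1/1029 ≈ 0.00097182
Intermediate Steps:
p = 3/5 (p = -3/(-5) = -3*(-1/5) = 3/5 ≈ 0.60000)
F = 37/5 (F = 8 - 1*3/5 = 8 - 3/5 = 37/5 ≈ 7.4000)
o(Y) = -5
D(z) = 37/5
t(u, c) = 7*c
1/t(D(o(-5)), 147) = 1/(7*147) = 1/1029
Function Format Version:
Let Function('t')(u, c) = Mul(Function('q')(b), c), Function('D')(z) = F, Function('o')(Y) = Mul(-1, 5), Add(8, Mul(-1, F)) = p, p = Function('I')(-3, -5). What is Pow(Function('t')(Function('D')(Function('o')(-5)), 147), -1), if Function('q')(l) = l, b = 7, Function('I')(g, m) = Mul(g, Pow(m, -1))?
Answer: Rational(1, 1029) ≈ 0.00097182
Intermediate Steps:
p = Rational(3, 5) (p = Mul(-3, Pow(-5, -1)) = Mul(-3, Rational(-1, 5)) = Rational(3, 5) ≈ 0.60000)
F = Rational(37, 5) (F = Add(8, Mul(-1, Rational(3, 5))) = Add(8, Rational(-3, 5)) = Rational(37, 5) ≈ 7.4000)
Function('o')(Y) = -5
Function('D')(z) = Rational(37, 5)
Function('t')(u, c) = Mul(7, c)
Pow(Function('t')(Function('D')(Function('o')(-5)), 147), -1) = Pow(Mul(7, 147), -1) = Pow(1029, -1) = Rational(1, 1029)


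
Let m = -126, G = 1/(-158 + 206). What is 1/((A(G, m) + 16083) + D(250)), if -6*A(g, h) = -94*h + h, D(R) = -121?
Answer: 1/14009 ≈ 7.1383e-5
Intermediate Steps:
G = 1/48 ≈ 0.020833
A(g, h) = 31*h/2 (A(g, h) = -(-94*h + h)/6 = -(-31)*h/2 = 31*h/2)
1/((A(G, m) + 16083) + D(250)) = 1/(((31/2)*(-126) + 16083) - 121) = 1/((-1953 + 16083) - 121) = 1/(14130 - 121) = 1/14009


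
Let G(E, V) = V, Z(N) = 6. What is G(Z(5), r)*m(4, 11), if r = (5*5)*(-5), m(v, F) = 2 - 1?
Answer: -125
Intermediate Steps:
m(v, F) = 1
r = -125 (r = 25*(-5) = -125)
G(Z(5), r)*m(4, 11) = -125*1 = -125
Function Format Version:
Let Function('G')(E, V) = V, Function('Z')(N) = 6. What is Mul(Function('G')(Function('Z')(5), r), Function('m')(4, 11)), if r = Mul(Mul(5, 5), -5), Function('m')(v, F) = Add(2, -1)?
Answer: -125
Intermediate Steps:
Function('m')(v, F) = 1
r = -125 (r = Mul(25, -5) = -125)
Mul(Function('G')(Function('Z')(5), r), Function('m')(4, 11)) = Mul(-125, 1) = -125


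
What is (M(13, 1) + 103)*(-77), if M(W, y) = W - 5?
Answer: -8547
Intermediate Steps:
M(W, y) = -5 + W
(M(13, 1) + 103)*(-77) = ((-5 + 13) + 103)*(-77) = (8 + 103)*(-77) = 111*(-77) = -8547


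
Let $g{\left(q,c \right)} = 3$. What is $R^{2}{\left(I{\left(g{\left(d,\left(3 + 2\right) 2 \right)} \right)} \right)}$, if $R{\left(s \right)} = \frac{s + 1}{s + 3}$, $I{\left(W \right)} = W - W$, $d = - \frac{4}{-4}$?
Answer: $\frac{1}{9} \approx 0.11111$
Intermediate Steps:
$d = 1$ ($d = \left(-4\right) \left(- \frac{1}{4}\right) = 1$)
$I{\left(W \right)} = 0$
$R{\left(s \right)} = \frac{1 + s}{3 + s}$
$R^{2}{\left(I{\left(g{\left(d,\left(3 + 2\right) 2 \right)} \right)} \right)} = \left(\frac{1 + 0}{3 + 0}\right)^{2} = \left(\frac{1}{3} \cdot 1\right)^{2} = \left(\frac{1}{3}\right)^{2} = \frac{1}{9}$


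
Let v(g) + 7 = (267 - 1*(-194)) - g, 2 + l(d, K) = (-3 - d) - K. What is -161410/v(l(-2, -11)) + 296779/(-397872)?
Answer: -32176441477/88725456 ≈ -362.65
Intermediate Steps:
l(d, K) = -5 - K - d (l(d, K) = -2 + ((-3 - d) - K) = -2 + (-3 - K - d) = -5 - K - d)
v(g) = 454 - g (v(g) = -7 + ((267 - 1*(-194)) - g) = -7 + ((267 + 194) - g) = -7 + (461 - g) = 454 - g)
-161410/v(l(-2, -11)) + 296779/(-397872) = -161410/(454 - (-5 - 1*(-11) - 1*(-2))) + 296779/(-397872) = -161410/(454 - (-5 + 11 + 2)) + 296779*(-1/397872) = -161410/(454 - 1*8) - 296779/397872 = -161410/(454 - 8) - 296779/397872 = -161410/446 - 296779/397872 = -161410*1/446 - 296779/397872 = -80705/223 - 296779/397872 = -32176441477/88725456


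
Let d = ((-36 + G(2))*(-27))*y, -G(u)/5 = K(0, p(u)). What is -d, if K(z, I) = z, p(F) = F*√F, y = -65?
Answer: 63180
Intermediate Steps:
p(F) = F^(3/2)
G(u) = 0 (G(u) = -5*0 = 0)
d = -63180 (d = ((-36 + 0)*(-27))*(-65) = -36*(-27)*(-65) = 972*(-65) = -63180)
-d = -1*(-63180) = 63180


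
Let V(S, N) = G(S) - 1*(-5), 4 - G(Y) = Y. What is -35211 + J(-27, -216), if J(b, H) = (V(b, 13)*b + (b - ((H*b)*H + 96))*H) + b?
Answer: -272107434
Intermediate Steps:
G(Y) = 4 - Y
V(S, N) = 9 - S (V(S, N) = (4 - S) - 1*(-5) = (4 - S) + 5 = 9 - S)
J(b, H) = b + H*(-96 + b - b*H²) + b*(9 - b) (J(b, H) = ((9 - b)*b + (b - ((H*b)*H + 96))*H) + b = (b*(9 - b) + (b - (b*H² + 96))*H) + b = (b*(9 - b) + (b - (96 + b*H²))*H) + b = (b*(9 - b) + (b + (-96 - b*H²))*H) + b = (b*(9 - b) + (-96 + b - b*H²)*H) + b = (b*(9 - b) + H*(-96 + b - b*H²)) + b = (H*(-96 + b - b*H²) + b*(9 - b)) + b = b + H*(-96 + b - b*H²) + b*(9 - b))
-35211 + J(-27, -216) = -35211 + (-27 - 96*(-216) - 216*(-27) - 1*(-27)*(-216)³ - 1*(-27)*(-9 - 27)) = -35211 + (-27 + 20736 + 5832 - 1*(-27)*(-10077696) - 1*(-27)*(-36)) = -35211 + (-27 + 20736 + 5832 - 272097792 - 972) = -35211 - 272072223 = -272107434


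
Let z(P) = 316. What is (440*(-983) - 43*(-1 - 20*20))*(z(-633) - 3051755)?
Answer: 1267192433603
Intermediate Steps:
(440*(-983) - 43*(-1 - 20*20))*(z(-633) - 3051755) = (440*(-983) - 43*(-1 - 20*20))*(316 - 3051755) = (-432520 - 43*(-1 - 400))*(-3051439) = (-432520 - 43*(-401))*(-3051439) = (-432520 + 17243)*(-3051439) = -415277*(-3051439) = 1267192433603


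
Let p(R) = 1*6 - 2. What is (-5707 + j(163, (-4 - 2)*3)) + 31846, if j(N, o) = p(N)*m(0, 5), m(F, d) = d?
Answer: 26159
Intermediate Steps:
p(R) = 4 (p(R) = 6 - 2 = 4)
j(N, o) = 20 (j(N, o) = 4*5 = 20)
(-5707 + j(163, (-4 - 2)*3)) + 31846 = (-5707 + 20) + 31846 = -5687 + 31846 = 26159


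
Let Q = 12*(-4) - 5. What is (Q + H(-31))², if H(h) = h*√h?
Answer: -26982 + 3286*I*√31 ≈ -26982.0 + 18296.0*I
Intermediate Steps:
Q = -53 (Q = -48 - 5 = -53)
H(h) = h^(3/2)
(Q + H(-31))² = (-53 + (-31)^(3/2))² = (-53 - 31*I*√31)²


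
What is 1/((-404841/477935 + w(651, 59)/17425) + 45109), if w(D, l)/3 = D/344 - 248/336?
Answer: 4010773167800/180918570246299113 ≈ 2.2169e-5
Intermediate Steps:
w(D, l) = -31/14 + 3*D/344 (w(D, l) = 3*(D/344 - 248/336) = 3*(D*(1/344) - 248*1/336) = 3*(D/344 - 31/42) = 3*(-31/42 + D/344) = -31/14 + 3*D/344)
1/((-404841/477935 + w(651, 59)/17425) + 45109) = 1/((-404841/477935 + (-31/14 + (3/344)*651)/17425) + 45109) = 1/((-404841*1/477935 + (-31/14 + 1953/344)*(1/17425)) + 45109) = 1/((-404841/477935 + (8339/2408)*(1/17425)) + 45109) = 1/((-404841/477935 + 8339/41959400) + 45109) = 1/(-3396579991087/4010773167800 + 45109) = 1/(180918570246299113/4010773167800) = 4010773167800/180918570246299113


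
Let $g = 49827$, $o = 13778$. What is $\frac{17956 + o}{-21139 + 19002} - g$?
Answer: $- \frac{106512033}{2137} \approx -49842.0$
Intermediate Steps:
$\frac{17956 + o}{-21139 + 19002} - g = \frac{17956 + 13778}{-21139 + 19002} - 49827 = \frac{31734}{-2137} - 49827 = 31734 \left(- \frac{1}{2137}\right) - 49827 = - \frac{31734}{2137} - 49827 = - \frac{106512033}{2137}$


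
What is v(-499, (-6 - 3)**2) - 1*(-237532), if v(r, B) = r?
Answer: 237033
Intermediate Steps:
v(-499, (-6 - 3)**2) - 1*(-237532) = -499 - 1*(-237532) = -499 + 237532 = 237033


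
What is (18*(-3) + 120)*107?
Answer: 7062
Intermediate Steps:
(18*(-3) + 120)*107 = (-54 + 120)*107 = 66*107 = 7062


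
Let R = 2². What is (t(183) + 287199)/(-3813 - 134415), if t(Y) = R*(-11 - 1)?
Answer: -95717/46076 ≈ -2.0774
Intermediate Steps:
R = 4
t(Y) = -48 (t(Y) = 4*(-11 - 1) = 4*(-12) = -48)
(t(183) + 287199)/(-3813 - 134415) = (-48 + 287199)/(-3813 - 134415) = 287151/(-138228) = 287151*(-1/138228) = -95717/46076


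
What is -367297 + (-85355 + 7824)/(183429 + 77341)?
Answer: -95780116221/260770 ≈ -3.6730e+5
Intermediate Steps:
-367297 + (-85355 + 7824)/(183429 + 77341) = -367297 - 77531/260770 = -95780116221/260770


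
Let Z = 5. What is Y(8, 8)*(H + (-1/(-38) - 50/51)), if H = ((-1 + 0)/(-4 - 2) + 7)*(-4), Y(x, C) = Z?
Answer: -95675/646 ≈ -148.10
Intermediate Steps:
Y(x, C) = 5
H = -86/3 (H = (-1/(-6) + 7)*(-4) = (-1*(-⅙) + 7)*(-4) = (⅙ + 7)*(-4) = (43/6)*(-4) = -86/3 ≈ -28.667)
Y(8, 8)*(H + (-1/(-38) - 50/51)) = 5*(-86/3 + (-1/(-38) - 50/51)) = 5*(-86/3 + (-1*(-1/38) - 50*1/51)) = 5*(-86/3 + (1/38 - 50/51)) = 5*(-86/3 - 1849/1938) = 5*(-19135/646) = -95675/646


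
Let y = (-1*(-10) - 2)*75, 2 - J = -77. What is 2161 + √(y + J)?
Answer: 2161 + √679 ≈ 2187.1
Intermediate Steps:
J = 79 (J = 2 - 1*(-77) = 2 + 77 = 79)
y = 600 (y = (10 - 2)*75 = 8*75 = 600)
2161 + √(y + J) = 2161 + √(600 + 79) = 2161 + √679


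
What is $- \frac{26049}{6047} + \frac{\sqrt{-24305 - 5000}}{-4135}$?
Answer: $- \frac{26049}{6047} - \frac{i \sqrt{29305}}{4135} \approx -4.3078 - 0.0414 i$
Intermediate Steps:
$- \frac{26049}{6047} + \frac{\sqrt{-24305 - 5000}}{-4135} = \left(-26049\right) \frac{1}{6047} + \sqrt{-24305 - 5000} \left(- \frac{1}{4135}\right) = - \frac{26049}{6047} + \sqrt{-29305} \left(- \frac{1}{4135}\right) = - \frac{26049}{6047} + i \sqrt{29305} \left(- \frac{1}{4135}\right) = - \frac{26049}{6047} - \frac{i \sqrt{29305}}{4135}$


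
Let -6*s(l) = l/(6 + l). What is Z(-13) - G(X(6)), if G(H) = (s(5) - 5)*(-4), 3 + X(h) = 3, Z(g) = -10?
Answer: -1000/33 ≈ -30.303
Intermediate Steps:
s(l) = -l/(6*(6 + l))
X(h) = 0 (X(h) = -3 + 3 = 0)
G(H) = 670/33 (G(H) = (-1*5/(36 + 6*5) - 5)*(-4) = (-1*5/(36 + 30) - 5)*(-4) = (-1*5/66 - 5)*(-4) = (-1*5*1/66 - 5)*(-4) = (-5/66 - 5)*(-4) = -335/66*(-4) = 670/33)
Z(-13) - G(X(6)) = -10 - 1*670/33 = -10 - 670/33 = -1000/33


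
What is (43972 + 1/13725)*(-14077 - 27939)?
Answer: -25357315693216/13725 ≈ -1.8475e+9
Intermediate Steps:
(43972 + 1/13725)*(-14077 - 27939) = (43972 + 1/13725)*(-42016) = (603515701/13725)*(-42016) = -25357315693216/13725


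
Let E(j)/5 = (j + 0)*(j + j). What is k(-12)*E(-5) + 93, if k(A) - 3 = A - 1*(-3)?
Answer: -1407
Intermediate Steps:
E(j) = 10*j² (E(j) = 5*((j + 0)*(j + j)) = 5*(j*(2*j)) = 5*(2*j²) = 10*j²)
k(A) = 6 + A (k(A) = 3 + (A - 1*(-3)) = 3 + (A + 3) = 3 + (3 + A) = 6 + A)
k(-12)*E(-5) + 93 = (6 - 12)*(10*(-5)²) + 93 = -60*25 + 93 = -6*250 + 93 = -1500 + 93 = -1407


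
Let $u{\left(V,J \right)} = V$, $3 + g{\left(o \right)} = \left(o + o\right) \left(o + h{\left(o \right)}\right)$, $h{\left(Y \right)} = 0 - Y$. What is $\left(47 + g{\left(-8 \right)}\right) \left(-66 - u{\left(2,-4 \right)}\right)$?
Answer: $-2992$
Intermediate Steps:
$h{\left(Y \right)} = - Y$
$g{\left(o \right)} = -3$ ($g{\left(o \right)} = -3 + \left(o + o\right) \left(o - o\right) = -3 + 2 o 0 = -3 + 0 = -3$)
$\left(47 + g{\left(-8 \right)}\right) \left(-66 - u{\left(2,-4 \right)}\right) = \left(47 - 3\right) \left(-66 - 2\right) = 44 \left(-66 - 2\right) = 44 \left(-68\right) = -2992$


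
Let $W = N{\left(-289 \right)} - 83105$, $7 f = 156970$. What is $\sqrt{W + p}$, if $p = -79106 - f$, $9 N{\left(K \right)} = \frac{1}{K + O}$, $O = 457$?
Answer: $\frac{i \sqrt{11725079142}}{252} \approx 429.69 i$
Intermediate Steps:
$f = \frac{156970}{7}$ ($f = \frac{1}{7} \cdot 156970 = \frac{156970}{7} \approx 22424.0$)
$N{\left(K \right)} = \frac{1}{9 \left(457 + K\right)}$ ($N{\left(K \right)} = \frac{1}{9 \left(K + 457\right)} = \frac{1}{9 \left(457 + K\right)}$)
$W = - \frac{125654759}{1512}$ ($W = \frac{1}{9 \left(457 - 289\right)} - 83105 = \frac{1}{9 \cdot 168} - 83105 = \frac{1}{9} \cdot \frac{1}{168} - 83105 = \frac{1}{1512} - 83105 = - \frac{125654759}{1512} \approx -83105.0$)
$p = - \frac{710712}{7}$ ($p = -79106 - \frac{156970}{7} = - \frac{710712}{7} \approx -1.0153 \cdot 10^{5}$)
$\sqrt{W + p} = \sqrt{- \frac{125654759}{1512} - \frac{710712}{7}} = \sqrt{- \frac{279168551}{1512}} = \frac{i \sqrt{11725079142}}{252}$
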